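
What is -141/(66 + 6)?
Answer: -47/24 ≈ -1.9583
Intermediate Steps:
-141/(66 + 6) = -141/72 = -141*1/72 = -47/24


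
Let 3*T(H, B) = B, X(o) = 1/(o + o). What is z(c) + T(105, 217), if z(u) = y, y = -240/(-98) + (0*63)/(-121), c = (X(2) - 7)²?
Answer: 10993/147 ≈ 74.782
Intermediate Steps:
X(o) = 1/(2*o)
T(H, B) = B/3
c = 729/16 (c = ((½)/2 - 7)² = ((½)*(½) - 7)² = (¼ - 7)² = (-27/4)² = 729/16 ≈ 45.563)
y = 120/49 (y = -240*(-1/98) + 0*(-1/121) = 120/49 + 0 = 120/49 ≈ 2.4490)
z(u) = 120/49
z(c) + T(105, 217) = 120/49 + (⅓)*217 = 120/49 + 217/3 = 10993/147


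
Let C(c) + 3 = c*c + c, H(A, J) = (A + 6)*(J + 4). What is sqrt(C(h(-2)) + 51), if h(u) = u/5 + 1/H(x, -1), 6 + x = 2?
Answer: sqrt(43039)/30 ≈ 6.9153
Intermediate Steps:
x = -4 (x = -6 + 2 = -4)
H(A, J) = (4 + J)*(6 + A) (H(A, J) = (6 + A)*(4 + J) = (4 + J)*(6 + A))
h(u) = 1/6 + u/5 (h(u) = u/5 + 1/(24 + 4*(-4) + 6*(-1) - 4*(-1)) = u*(1/5) + 1/(24 - 16 - 6 + 4) = u/5 + 1/6 = 1/6 + u/5)
C(c) = -3 + c + c**2 (C(c) = -3 + (c*c + c) = -3 + (c**2 + c) = -3 + (c + c**2) = -3 + c + c**2)
sqrt(C(h(-2)) + 51) = sqrt((-3 + (1/6 + (1/5)*(-2)) + (1/6 + (1/5)*(-2))**2) + 51) = sqrt((-3 + (1/6 - 2/5) + (1/6 - 2/5)**2) + 51) = sqrt((-3 - 7/30 + (-7/30)**2) + 51) = sqrt((-3 - 7/30 + 49/900) + 51) = sqrt(-2861/900 + 51) = sqrt(43039/900) = sqrt(43039)/30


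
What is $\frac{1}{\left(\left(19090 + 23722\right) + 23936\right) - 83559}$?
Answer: $- \frac{1}{16811} \approx -5.9485 \cdot 10^{-5}$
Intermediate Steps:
$\frac{1}{\left(\left(19090 + 23722\right) + 23936\right) - 83559} = \frac{1}{\left(42812 + 23936\right) - 83559} = \frac{1}{66748 - 83559} = \frac{1}{-16811} = - \frac{1}{16811}$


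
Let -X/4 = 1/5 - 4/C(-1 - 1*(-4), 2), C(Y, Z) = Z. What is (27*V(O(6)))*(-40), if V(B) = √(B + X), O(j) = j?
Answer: -216*√330 ≈ -3923.8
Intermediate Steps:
X = 36/5 (X = -4*(1/5 - 4/2) = -4*(1*(⅕) - 4*½) = -4*(⅕ - 2) = -4*(-9/5) = 36/5 ≈ 7.2000)
V(B) = √(36/5 + B) (V(B) = √(B + 36/5) = √(36/5 + B))
(27*V(O(6)))*(-40) = (27*(√(180 + 25*6)/5))*(-40) = (27*(√(180 + 150)/5))*(-40) = (27*(√330/5))*(-40) = (27*√330/5)*(-40) = -216*√330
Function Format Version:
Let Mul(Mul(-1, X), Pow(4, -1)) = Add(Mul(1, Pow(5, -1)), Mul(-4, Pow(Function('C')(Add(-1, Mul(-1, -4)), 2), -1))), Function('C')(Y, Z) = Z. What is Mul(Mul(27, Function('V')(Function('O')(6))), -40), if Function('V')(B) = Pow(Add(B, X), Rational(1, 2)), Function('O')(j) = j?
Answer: Mul(-216, Pow(330, Rational(1, 2))) ≈ -3923.8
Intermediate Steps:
X = Rational(36, 5) (X = Mul(-4, Add(Mul(1, Pow(5, -1)), Mul(-4, Pow(2, -1)))) = Mul(-4, Add(Mul(1, Rational(1, 5)), Mul(-4, Rational(1, 2)))) = Mul(-4, Add(Rational(1, 5), -2)) = Mul(-4, Rational(-9, 5)) = Rational(36, 5) ≈ 7.2000)
Function('V')(B) = Pow(Add(Rational(36, 5), B), Rational(1, 2)) (Function('V')(B) = Pow(Add(B, Rational(36, 5)), Rational(1, 2)) = Pow(Add(Rational(36, 5), B), Rational(1, 2)))
Mul(Mul(27, Function('V')(Function('O')(6))), -40) = Mul(Mul(27, Mul(Rational(1, 5), Pow(Add(180, Mul(25, 6)), Rational(1, 2)))), -40) = Mul(Mul(27, Mul(Rational(1, 5), Pow(Add(180, 150), Rational(1, 2)))), -40) = Mul(Mul(27, Mul(Rational(1, 5), Pow(330, Rational(1, 2)))), -40) = Mul(Mul(Rational(27, 5), Pow(330, Rational(1, 2))), -40) = Mul(-216, Pow(330, Rational(1, 2)))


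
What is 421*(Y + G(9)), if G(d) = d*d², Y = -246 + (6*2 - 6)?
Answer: 205869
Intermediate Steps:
Y = -240 (Y = -246 + (12 - 6) = -246 + 6 = -240)
G(d) = d³
421*(Y + G(9)) = 421*(-240 + 9³) = 421*(-240 + 729) = 421*489 = 205869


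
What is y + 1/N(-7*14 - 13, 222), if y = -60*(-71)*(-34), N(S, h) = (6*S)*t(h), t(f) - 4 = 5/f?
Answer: -388026361/2679 ≈ -1.4484e+5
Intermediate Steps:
t(f) = 4 + 5/f
N(S, h) = 6*S*(4 + 5/h) (N(S, h) = (6*S)*(4 + 5/h) = 6*S*(4 + 5/h))
y = -144840 (y = 4260*(-34) = -144840)
y + 1/N(-7*14 - 13, 222) = -144840 + 1/(24*(-7*14 - 13) + 30*(-7*14 - 13)/222) = -144840 + 1/(24*(-98 - 13) + 30*(-98 - 13)*(1/222)) = -144840 + 1/(24*(-111) + 30*(-111)*(1/222)) = -144840 + 1/(-2664 - 15) = -144840 + 1/(-2679) = -144840 - 1/2679 = -388026361/2679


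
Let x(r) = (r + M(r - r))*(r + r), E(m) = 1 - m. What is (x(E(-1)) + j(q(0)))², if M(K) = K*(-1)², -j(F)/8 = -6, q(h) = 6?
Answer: 3136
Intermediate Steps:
j(F) = 48 (j(F) = -8*(-6) = 48)
M(K) = K (M(K) = K*1 = K)
x(r) = 2*r² (x(r) = (r + (r - r))*(r + r) = (r + 0)*(2*r) = r*(2*r) = 2*r²)
(x(E(-1)) + j(q(0)))² = (2*(1 - 1*(-1))² + 48)² = (2*(1 + 1)² + 48)² = (2*2² + 48)² = (2*4 + 48)² = (8 + 48)² = 56² = 3136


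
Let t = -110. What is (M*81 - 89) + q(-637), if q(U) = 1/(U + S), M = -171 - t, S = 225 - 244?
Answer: -3299681/656 ≈ -5030.0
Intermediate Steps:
S = -19
M = -61 (M = -171 - 1*(-110) = -171 + 110 = -61)
q(U) = 1/(-19 + U) (q(U) = 1/(U - 19) = 1/(-19 + U))
(M*81 - 89) + q(-637) = (-61*81 - 89) + 1/(-19 - 637) = (-4941 - 89) + 1/(-656) = -5030 - 1/656 = -3299681/656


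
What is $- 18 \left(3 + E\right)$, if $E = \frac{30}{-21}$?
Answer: $- \frac{198}{7} \approx -28.286$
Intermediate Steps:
$E = - \frac{10}{7}$ ($E = 30 \left(- \frac{1}{21}\right) = - \frac{10}{7} \approx -1.4286$)
$- 18 \left(3 + E\right) = - 18 \left(3 - \frac{10}{7}\right) = \left(-18\right) \frac{11}{7} = - \frac{198}{7}$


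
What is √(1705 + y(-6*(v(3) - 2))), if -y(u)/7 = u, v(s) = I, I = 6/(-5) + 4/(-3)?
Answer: √37865/5 ≈ 38.918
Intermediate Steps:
I = -38/15 (I = 6*(-⅕) + 4*(-⅓) = -6/5 - 4/3 = -38/15 ≈ -2.5333)
v(s) = -38/15
y(u) = -7*u
√(1705 + y(-6*(v(3) - 2))) = √(1705 - (-42)*(-38/15 - 2)) = √(1705 - (-42)*(-68)/15) = √(1705 - 7*136/5) = √(1705 - 952/5) = √(7573/5) = √37865/5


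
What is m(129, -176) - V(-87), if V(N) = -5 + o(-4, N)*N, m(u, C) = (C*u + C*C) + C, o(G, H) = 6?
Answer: 8623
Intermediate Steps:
m(u, C) = C + C² + C*u (m(u, C) = (C*u + C²) + C = (C² + C*u) + C = C + C² + C*u)
V(N) = -5 + 6*N
m(129, -176) - V(-87) = -176*(1 - 176 + 129) - (-5 + 6*(-87)) = -176*(-46) - (-5 - 522) = 8096 - 1*(-527) = 8096 + 527 = 8623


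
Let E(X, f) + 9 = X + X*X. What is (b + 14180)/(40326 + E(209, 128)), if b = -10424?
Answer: 1252/28069 ≈ 0.044604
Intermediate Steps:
E(X, f) = -9 + X + X² (E(X, f) = -9 + (X + X*X) = -9 + (X + X²) = -9 + X + X²)
(b + 14180)/(40326 + E(209, 128)) = (-10424 + 14180)/(40326 + (-9 + 209 + 209²)) = 3756/(40326 + (-9 + 209 + 43681)) = 3756/(40326 + 43881) = 3756/84207 = 3756*(1/84207) = 1252/28069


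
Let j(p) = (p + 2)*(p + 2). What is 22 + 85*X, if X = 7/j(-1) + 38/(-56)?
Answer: 15661/28 ≈ 559.32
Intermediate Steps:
j(p) = (2 + p)² (j(p) = (2 + p)*(2 + p) = (2 + p)²)
X = 177/28 (X = 7/((2 - 1)²) + 38/(-56) = 7/(1²) + 38*(-1/56) = 7/1 - 19/28 = 7*1 - 19/28 = 7 - 19/28 = 177/28 ≈ 6.3214)
22 + 85*X = 22 + 85*(177/28) = 22 + 15045/28 = 15661/28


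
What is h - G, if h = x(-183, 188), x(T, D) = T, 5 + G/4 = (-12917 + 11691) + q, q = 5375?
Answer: -16759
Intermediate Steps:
G = 16576 (G = -20 + 4*((-12917 + 11691) + 5375) = -20 + 4*(-1226 + 5375) = -20 + 4*4149 = -20 + 16596 = 16576)
h = -183
h - G = -183 - 1*16576 = -183 - 16576 = -16759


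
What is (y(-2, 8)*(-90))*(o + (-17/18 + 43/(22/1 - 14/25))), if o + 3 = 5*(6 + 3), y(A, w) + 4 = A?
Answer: 3115905/134 ≈ 23253.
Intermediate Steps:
y(A, w) = -4 + A
o = 42 (o = -3 + 5*(6 + 3) = -3 + 5*9 = -3 + 45 = 42)
(y(-2, 8)*(-90))*(o + (-17/18 + 43/(22/1 - 14/25))) = ((-4 - 2)*(-90))*(42 + (-17/18 + 43/(22/1 - 14/25))) = (-6*(-90))*(42 + (-17*1/18 + 43/(22*1 - 14*1/25))) = 540*(42 + (-17/18 + 43/(22 - 14/25))) = 540*(42 + (-17/18 + 43/(536/25))) = 540*(42 + (-17/18 + 43*(25/536))) = 540*(42 + (-17/18 + 1075/536)) = 540*(42 + 5119/4824) = 540*(207727/4824) = 3115905/134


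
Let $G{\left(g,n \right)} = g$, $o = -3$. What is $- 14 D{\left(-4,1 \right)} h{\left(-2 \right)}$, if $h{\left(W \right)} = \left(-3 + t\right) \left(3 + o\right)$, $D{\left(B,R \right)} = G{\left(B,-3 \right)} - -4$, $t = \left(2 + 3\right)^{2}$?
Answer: $0$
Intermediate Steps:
$t = 25$ ($t = 5^{2} = 25$)
$D{\left(B,R \right)} = 4 + B$ ($D{\left(B,R \right)} = B - -4 = B + 4 = 4 + B$)
$h{\left(W \right)} = 0$ ($h{\left(W \right)} = \left(-3 + 25\right) \left(3 - 3\right) = 22 \cdot 0 = 0$)
$- 14 D{\left(-4,1 \right)} h{\left(-2 \right)} = - 14 \left(4 - 4\right) 0 = \left(-14\right) 0 \cdot 0 = 0 \cdot 0 = 0$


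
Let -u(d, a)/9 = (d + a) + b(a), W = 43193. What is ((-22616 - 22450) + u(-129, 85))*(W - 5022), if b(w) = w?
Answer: -1734299385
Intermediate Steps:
u(d, a) = -18*a - 9*d (u(d, a) = -9*((d + a) + a) = -9*((a + d) + a) = -9*(d + 2*a) = -18*a - 9*d)
((-22616 - 22450) + u(-129, 85))*(W - 5022) = ((-22616 - 22450) + (-18*85 - 9*(-129)))*(43193 - 5022) = (-45066 + (-1530 + 1161))*38171 = (-45066 - 369)*38171 = -45435*38171 = -1734299385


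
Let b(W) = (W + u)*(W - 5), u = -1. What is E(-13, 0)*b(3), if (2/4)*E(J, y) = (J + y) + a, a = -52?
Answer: 520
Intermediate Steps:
b(W) = (-1 + W)*(-5 + W) (b(W) = (W - 1)*(W - 5) = (-1 + W)*(-5 + W))
E(J, y) = -104 + 2*J + 2*y (E(J, y) = 2*((J + y) - 52) = 2*(-52 + J + y) = -104 + 2*J + 2*y)
E(-13, 0)*b(3) = (-104 + 2*(-13) + 2*0)*(5 + 3² - 6*3) = (-104 - 26 + 0)*(5 + 9 - 18) = -130*(-4) = 520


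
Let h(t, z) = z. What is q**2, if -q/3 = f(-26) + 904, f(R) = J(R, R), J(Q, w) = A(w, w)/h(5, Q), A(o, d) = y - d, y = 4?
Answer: 1239814521/169 ≈ 7.3362e+6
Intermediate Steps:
A(o, d) = 4 - d
J(Q, w) = (4 - w)/Q
f(R) = (4 - R)/R
q = -35211/13 (q = -3*((4 - 1*(-26))/(-26) + 904) = -3*(-(4 + 26)/26 + 904) = -3*(-1/26*30 + 904) = -3*(-15/13 + 904) = -3*11737/13 = -35211/13 ≈ -2708.5)
q**2 = (-35211/13)**2 = 1239814521/169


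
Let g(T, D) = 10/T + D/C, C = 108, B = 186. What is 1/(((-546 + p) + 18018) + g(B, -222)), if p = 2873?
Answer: 558/11351393 ≈ 4.9157e-5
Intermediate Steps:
g(T, D) = 10/T + D/108
1/(((-546 + p) + 18018) + g(B, -222)) = 1/(((-546 + 2873) + 18018) + (10/186 + (1/108)*(-222))) = 1/((2327 + 18018) + (10*(1/186) - 37/18)) = 1/(20345 + (5/93 - 37/18)) = 1/(20345 - 1117/558) = 1/(11351393/558) = 558/11351393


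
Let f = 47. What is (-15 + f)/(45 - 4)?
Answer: 32/41 ≈ 0.78049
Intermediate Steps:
(-15 + f)/(45 - 4) = (-15 + 47)/(45 - 4) = 32/41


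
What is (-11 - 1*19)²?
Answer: 900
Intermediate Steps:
(-11 - 1*19)² = (-11 - 19)² = (-30)² = 900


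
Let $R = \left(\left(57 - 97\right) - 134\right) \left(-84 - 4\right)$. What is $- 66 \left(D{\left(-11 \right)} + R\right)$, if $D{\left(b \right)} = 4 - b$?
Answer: $-1011582$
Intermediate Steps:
$R = 15312$ ($R = \left(-40 - 134\right) \left(-88\right) = \left(-174\right) \left(-88\right) = 15312$)
$- 66 \left(D{\left(-11 \right)} + R\right) = - 66 \left(\left(4 - -11\right) + 15312\right) = - 66 \left(\left(4 + 11\right) + 15312\right) = - 66 \left(15 + 15312\right) = \left(-66\right) 15327 = -1011582$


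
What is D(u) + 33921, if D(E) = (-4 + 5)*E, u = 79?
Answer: 34000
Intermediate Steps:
D(E) = E (D(E) = 1*E = E)
D(u) + 33921 = 79 + 33921 = 34000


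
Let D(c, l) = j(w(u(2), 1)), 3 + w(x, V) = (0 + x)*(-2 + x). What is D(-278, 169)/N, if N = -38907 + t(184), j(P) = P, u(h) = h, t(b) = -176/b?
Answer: 69/894883 ≈ 7.7105e-5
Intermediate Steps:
w(x, V) = -3 + x*(-2 + x) (w(x, V) = -3 + (0 + x)*(-2 + x) = -3 + x*(-2 + x))
D(c, l) = -3 (D(c, l) = -3 + 2**2 - 2*2 = -3 + 4 - 4 = -3)
N = -894883/23 (N = -38907 - 176/184 = -38907 - 176*1/184 = -38907 - 22/23 = -894883/23 ≈ -38908.)
D(-278, 169)/N = -3/(-894883/23) = -3*(-23/894883) = 69/894883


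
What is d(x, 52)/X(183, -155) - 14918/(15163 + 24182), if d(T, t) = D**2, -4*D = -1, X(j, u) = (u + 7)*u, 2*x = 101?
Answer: -219018535/577647552 ≈ -0.37916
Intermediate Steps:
x = 101/2 (x = (1/2)*101 = 101/2 ≈ 50.500)
X(j, u) = u*(7 + u) (X(j, u) = (7 + u)*u = u*(7 + u))
D = 1/4 (D = -1/4*(-1) = 1/4 ≈ 0.25000)
d(T, t) = 1/16 (d(T, t) = (1/4)**2 = 1/16)
d(x, 52)/X(183, -155) - 14918/(15163 + 24182) = 1/(16*((-155*(7 - 155)))) - 14918/(15163 + 24182) = 1/(16*((-155*(-148)))) - 14918/39345 = (1/16)/22940 - 14918*1/39345 = (1/16)*(1/22940) - 14918/39345 = 1/367040 - 14918/39345 = -219018535/577647552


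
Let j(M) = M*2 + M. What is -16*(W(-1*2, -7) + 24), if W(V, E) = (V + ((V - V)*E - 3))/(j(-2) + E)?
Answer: -5072/13 ≈ -390.15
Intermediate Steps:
j(M) = 3*M (j(M) = 2*M + M = 3*M)
W(V, E) = (-3 + V)/(-6 + E) (W(V, E) = (V + ((V - V)*E - 3))/(3*(-2) + E) = (V + (0*E - 3))/(-6 + E) = (V + (0 - 3))/(-6 + E) = (V - 3)/(-6 + E) = (-3 + V)/(-6 + E))
-16*(W(-1*2, -7) + 24) = -16*((-3 - 1*2)/(-6 - 7) + 24) = -16*((-3 - 2)/(-13) + 24) = -16*(-1/13*(-5) + 24) = -16*(5/13 + 24) = -16*317/13 = -5072/13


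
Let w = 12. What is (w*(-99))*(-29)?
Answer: 34452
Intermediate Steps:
(w*(-99))*(-29) = (12*(-99))*(-29) = -1188*(-29) = 34452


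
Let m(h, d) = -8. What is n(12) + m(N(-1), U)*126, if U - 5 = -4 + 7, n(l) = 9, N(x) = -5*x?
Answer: -999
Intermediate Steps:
U = 8 (U = 5 + (-4 + 7) = 5 + 3 = 8)
n(12) + m(N(-1), U)*126 = 9 - 8*126 = 9 - 1008 = -999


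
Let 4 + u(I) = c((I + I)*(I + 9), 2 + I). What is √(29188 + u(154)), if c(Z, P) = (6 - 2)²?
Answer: 20*√73 ≈ 170.88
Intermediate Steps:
c(Z, P) = 16 (c(Z, P) = 4² = 16)
u(I) = 12 (u(I) = -4 + 16 = 12)
√(29188 + u(154)) = √(29188 + 12) = √29200 = 20*√73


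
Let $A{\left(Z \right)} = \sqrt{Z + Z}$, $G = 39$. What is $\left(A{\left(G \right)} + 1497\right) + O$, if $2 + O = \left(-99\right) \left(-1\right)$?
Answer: $1594 + \sqrt{78} \approx 1602.8$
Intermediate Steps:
$A{\left(Z \right)} = \sqrt{2} \sqrt{Z}$ ($A{\left(Z \right)} = \sqrt{2 Z} = \sqrt{2} \sqrt{Z}$)
$O = 97$ ($O = -2 - -99 = -2 + 99 = 97$)
$\left(A{\left(G \right)} + 1497\right) + O = \left(\sqrt{2} \sqrt{39} + 1497\right) + 97 = \left(\sqrt{78} + 1497\right) + 97 = \left(1497 + \sqrt{78}\right) + 97 = 1594 + \sqrt{78}$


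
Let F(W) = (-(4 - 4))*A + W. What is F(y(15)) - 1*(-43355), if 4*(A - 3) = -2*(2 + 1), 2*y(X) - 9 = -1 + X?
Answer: 86733/2 ≈ 43367.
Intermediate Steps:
y(X) = 4 + X/2 (y(X) = 9/2 + (-1 + X)/2 = 9/2 + (-½ + X/2) = 4 + X/2)
A = 3/2 (A = 3 + (-2*(2 + 1))/4 = 3 + (-2*3)/4 = 3 + (¼)*(-6) = 3 - 3/2 = 3/2 ≈ 1.5000)
F(W) = W (F(W) = -(4 - 4)*(3/2) + W = -1*0*(3/2) + W = 0*(3/2) + W = 0 + W = W)
F(y(15)) - 1*(-43355) = (4 + (½)*15) - 1*(-43355) = (4 + 15/2) + 43355 = 23/2 + 43355 = 86733/2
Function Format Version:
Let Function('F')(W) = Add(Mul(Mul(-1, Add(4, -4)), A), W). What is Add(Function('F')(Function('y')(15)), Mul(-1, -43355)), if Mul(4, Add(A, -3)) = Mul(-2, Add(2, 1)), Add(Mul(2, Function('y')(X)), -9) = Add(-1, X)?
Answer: Rational(86733, 2) ≈ 43367.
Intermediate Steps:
Function('y')(X) = Add(4, Mul(Rational(1, 2), X)) (Function('y')(X) = Add(Rational(9, 2), Mul(Rational(1, 2), Add(-1, X))) = Add(Rational(9, 2), Add(Rational(-1, 2), Mul(Rational(1, 2), X))) = Add(4, Mul(Rational(1, 2), X)))
A = Rational(3, 2) (A = Add(3, Mul(Rational(1, 4), Mul(-2, Add(2, 1)))) = Add(3, Mul(Rational(1, 4), Mul(-2, 3))) = Add(3, Mul(Rational(1, 4), -6)) = Add(3, Rational(-3, 2)) = Rational(3, 2) ≈ 1.5000)
Function('F')(W) = W (Function('F')(W) = Add(Mul(Mul(-1, Add(4, -4)), Rational(3, 2)), W) = Add(Mul(Mul(-1, 0), Rational(3, 2)), W) = Add(Mul(0, Rational(3, 2)), W) = Add(0, W) = W)
Add(Function('F')(Function('y')(15)), Mul(-1, -43355)) = Add(Add(4, Mul(Rational(1, 2), 15)), Mul(-1, -43355)) = Add(Add(4, Rational(15, 2)), 43355) = Add(Rational(23, 2), 43355) = Rational(86733, 2)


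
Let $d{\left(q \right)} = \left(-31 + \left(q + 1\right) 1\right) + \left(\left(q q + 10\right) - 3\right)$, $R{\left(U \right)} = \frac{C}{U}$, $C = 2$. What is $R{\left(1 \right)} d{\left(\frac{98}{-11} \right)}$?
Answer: $\frac{11486}{121} \approx 94.926$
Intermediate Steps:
$R{\left(U \right)} = \frac{2}{U}$
$d{\left(q \right)} = -23 + q + q^{2}$ ($d{\left(q \right)} = \left(-31 + \left(1 + q\right) 1\right) + \left(\left(q^{2} + 10\right) - 3\right) = \left(-31 + \left(1 + q\right)\right) + \left(\left(10 + q^{2}\right) - 3\right) = \left(-30 + q\right) + \left(7 + q^{2}\right) = -23 + q + q^{2}$)
$R{\left(1 \right)} d{\left(\frac{98}{-11} \right)} = \frac{2}{1} \left(-23 + \frac{98}{-11} + \left(\frac{98}{-11}\right)^{2}\right) = 2 \cdot 1 \left(-23 + 98 \left(- \frac{1}{11}\right) + \left(98 \left(- \frac{1}{11}\right)\right)^{2}\right) = 2 \left(-23 - \frac{98}{11} + \left(- \frac{98}{11}\right)^{2}\right) = 2 \left(-23 - \frac{98}{11} + \frac{9604}{121}\right) = 2 \cdot \frac{5743}{121} = \frac{11486}{121}$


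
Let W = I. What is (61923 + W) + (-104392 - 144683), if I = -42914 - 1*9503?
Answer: -239569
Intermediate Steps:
I = -52417 (I = -42914 - 9503 = -52417)
W = -52417
(61923 + W) + (-104392 - 144683) = (61923 - 52417) + (-104392 - 144683) = 9506 - 249075 = -239569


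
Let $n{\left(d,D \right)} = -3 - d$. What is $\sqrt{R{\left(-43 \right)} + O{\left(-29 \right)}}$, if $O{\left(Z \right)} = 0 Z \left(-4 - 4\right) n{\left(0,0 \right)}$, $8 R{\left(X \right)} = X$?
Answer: $\frac{i \sqrt{86}}{4} \approx 2.3184 i$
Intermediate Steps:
$R{\left(X \right)} = \frac{X}{8}$
$O{\left(Z \right)} = 0$ ($O{\left(Z \right)} = 0 Z \left(-4 - 4\right) \left(-3 - 0\right) = 0 Z \left(-8\right) \left(-3 + 0\right) = 0 \left(- 8 Z\right) \left(-3\right) = 0 \left(-3\right) = 0$)
$\sqrt{R{\left(-43 \right)} + O{\left(-29 \right)}} = \sqrt{\frac{1}{8} \left(-43\right) + 0} = \sqrt{- \frac{43}{8} + 0} = \sqrt{- \frac{43}{8}} = \frac{i \sqrt{86}}{4}$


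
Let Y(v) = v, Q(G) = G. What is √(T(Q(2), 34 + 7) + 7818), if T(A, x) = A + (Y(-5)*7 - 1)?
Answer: 2*√1946 ≈ 88.227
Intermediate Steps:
T(A, x) = -36 + A (T(A, x) = A + (-5*7 - 1) = A + (-35 - 1) = A - 36 = -36 + A)
√(T(Q(2), 34 + 7) + 7818) = √((-36 + 2) + 7818) = √(-34 + 7818) = √7784 = 2*√1946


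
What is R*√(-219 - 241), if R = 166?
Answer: 332*I*√115 ≈ 3560.3*I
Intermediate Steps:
R*√(-219 - 241) = 166*√(-219 - 241) = 166*√(-460) = 166*(2*I*√115) = 332*I*√115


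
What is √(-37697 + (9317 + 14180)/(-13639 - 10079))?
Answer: I*√21206760526074/23718 ≈ 194.16*I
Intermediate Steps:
√(-37697 + (9317 + 14180)/(-13639 - 10079)) = √(-37697 + 23497/(-23718)) = √(-37697 + 23497*(-1/23718)) = √(-37697 - 23497/23718) = √(-894120943/23718) = I*√21206760526074/23718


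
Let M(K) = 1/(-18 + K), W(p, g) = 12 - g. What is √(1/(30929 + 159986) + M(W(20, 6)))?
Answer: I*√109338738735/1145490 ≈ 0.28867*I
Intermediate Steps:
√(1/(30929 + 159986) + M(W(20, 6))) = √(1/(30929 + 159986) + 1/(-18 + (12 - 1*6))) = √(1/190915 + 1/(-18 + (12 - 6))) = √(1/190915 + 1/(-18 + 6)) = √(1/190915 + 1/(-12)) = √(1/190915 - 1/12) = √(-190903/2290980) = I*√109338738735/1145490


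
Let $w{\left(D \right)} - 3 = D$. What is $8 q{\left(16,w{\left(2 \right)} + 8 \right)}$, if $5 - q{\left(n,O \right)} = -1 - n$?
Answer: $176$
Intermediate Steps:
$w{\left(D \right)} = 3 + D$
$q{\left(n,O \right)} = 6 + n$ ($q{\left(n,O \right)} = 5 - \left(-1 - n\right) = 5 + \left(1 + n\right) = 6 + n$)
$8 q{\left(16,w{\left(2 \right)} + 8 \right)} = 8 \left(6 + 16\right) = 8 \cdot 22 = 176$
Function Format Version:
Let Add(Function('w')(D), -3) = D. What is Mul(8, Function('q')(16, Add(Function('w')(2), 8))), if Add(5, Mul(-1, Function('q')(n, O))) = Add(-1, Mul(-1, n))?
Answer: 176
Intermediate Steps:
Function('w')(D) = Add(3, D)
Function('q')(n, O) = Add(6, n) (Function('q')(n, O) = Add(5, Mul(-1, Add(-1, Mul(-1, n)))) = Add(5, Add(1, n)) = Add(6, n))
Mul(8, Function('q')(16, Add(Function('w')(2), 8))) = Mul(8, Add(6, 16)) = Mul(8, 22) = 176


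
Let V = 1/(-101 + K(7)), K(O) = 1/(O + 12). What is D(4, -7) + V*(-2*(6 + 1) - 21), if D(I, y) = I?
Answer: 1191/274 ≈ 4.3467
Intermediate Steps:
K(O) = 1/(12 + O)
V = -19/1918 (V = 1/(-101 + 1/(12 + 7)) = 1/(-101 + 1/19) = 1/(-1918/19) = -19/1918 ≈ -0.0099062)
D(4, -7) + V*(-2*(6 + 1) - 21) = 4 - 19*(-2*(6 + 1) - 21)/1918 = 4 - 19*(-2*7 - 21)/1918 = 4 - 19*(-14 - 21)/1918 = 4 - 19/1918*(-35) = 4 + 95/274 = 1191/274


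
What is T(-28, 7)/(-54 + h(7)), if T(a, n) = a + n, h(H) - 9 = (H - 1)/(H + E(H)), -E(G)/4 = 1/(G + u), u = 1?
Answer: 91/191 ≈ 0.47644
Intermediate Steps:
E(G) = -4/(1 + G) (E(G) = -4/(G + 1) = -4/(1 + G))
h(H) = 9 + (-1 + H)/(H - 4/(1 + H)) (h(H) = 9 + (H - 1)/(H - 4/(1 + H)) = 9 + (-1 + H)/(H - 4/(1 + H)))
T(-28, 7)/(-54 + h(7)) = (-28 + 7)/(-54 + (-36 + (1 + 7)*(-1 + 10*7))/(-4 + 7*(1 + 7))) = -21/(-54 + (-36 + 8*(-1 + 70))/(-4 + 7*8)) = -21/(-54 + (-36 + 8*69)/(-4 + 56)) = -21/(-54 + (-36 + 552)/52) = -21/(-54 + (1/52)*516) = -21/(-54 + 129/13) = -21/(-573/13) = -21*(-13/573) = 91/191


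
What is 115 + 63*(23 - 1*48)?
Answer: -1460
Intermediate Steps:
115 + 63*(23 - 1*48) = 115 + 63*(23 - 48) = 115 + 63*(-25) = 115 - 1575 = -1460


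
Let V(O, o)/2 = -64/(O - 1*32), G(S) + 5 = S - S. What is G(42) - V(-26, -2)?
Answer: -209/29 ≈ -7.2069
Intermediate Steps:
G(S) = -5 (G(S) = -5 + (S - S) = -5 + 0 = -5)
V(O, o) = -128/(-32 + O) (V(O, o) = 2*(-64/(O - 1*32)) = 2*(-64/(O - 32)) = 2*(-64/(-32 + O)) = -128/(-32 + O))
G(42) - V(-26, -2) = -5 - (-128)/(-32 - 26) = -5 - (-128)/(-58) = -5 - (-128)*(-1)/58 = -5 - 1*64/29 = -5 - 64/29 = -209/29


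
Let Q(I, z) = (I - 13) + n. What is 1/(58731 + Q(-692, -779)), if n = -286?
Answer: 1/57740 ≈ 1.7319e-5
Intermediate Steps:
Q(I, z) = -299 + I (Q(I, z) = (I - 13) - 286 = (-13 + I) - 286 = -299 + I)
1/(58731 + Q(-692, -779)) = 1/(58731 + (-299 - 692)) = 1/(58731 - 991) = 1/57740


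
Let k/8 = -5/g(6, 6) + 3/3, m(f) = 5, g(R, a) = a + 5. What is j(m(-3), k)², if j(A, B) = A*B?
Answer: 57600/121 ≈ 476.03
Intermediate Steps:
g(R, a) = 5 + a
k = 48/11 (k = 8*(-5/(5 + 6) + 3/3) = 8*(-5/11 + 3*(⅓)) = 8*(-5*1/11 + 1) = 8*(-5/11 + 1) = 8*(6/11) = 48/11 ≈ 4.3636)
j(m(-3), k)² = (5*(48/11))² = (240/11)² = 57600/121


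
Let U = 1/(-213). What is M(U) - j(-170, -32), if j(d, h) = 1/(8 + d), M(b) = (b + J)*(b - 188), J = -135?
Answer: 20727617401/816642 ≈ 25382.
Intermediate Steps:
U = -1/213 ≈ -0.0046948
M(b) = (-188 + b)*(-135 + b) (M(b) = (b - 135)*(b - 188) = (-135 + b)*(-188 + b) = (-188 + b)*(-135 + b))
M(U) - j(-170, -32) = (25380 + (-1/213)² - 323*(-1/213)) - 1/(8 - 170) = (25380 + 1/45369 + 323/213) - 1/(-162) = 1151534020/45369 - 1*(-1/162) = 1151534020/45369 + 1/162 = 20727617401/816642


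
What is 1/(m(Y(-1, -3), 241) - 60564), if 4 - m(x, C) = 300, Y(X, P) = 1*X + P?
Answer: -1/60860 ≈ -1.6431e-5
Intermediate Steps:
Y(X, P) = P + X (Y(X, P) = X + P = P + X)
m(x, C) = -296 (m(x, C) = 4 - 1*300 = 4 - 300 = -296)
1/(m(Y(-1, -3), 241) - 60564) = 1/(-296 - 60564) = 1/(-60860) = -1/60860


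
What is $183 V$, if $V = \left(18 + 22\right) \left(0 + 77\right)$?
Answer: $563640$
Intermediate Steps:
$V = 3080$ ($V = 40 \cdot 77 = 3080$)
$183 V = 183 \cdot 3080 = 563640$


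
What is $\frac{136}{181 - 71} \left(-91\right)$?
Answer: $- \frac{6188}{55} \approx -112.51$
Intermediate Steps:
$\frac{136}{181 - 71} \left(-91\right) = \frac{136}{110} \left(-91\right) = 136 \cdot \frac{1}{110} \left(-91\right) = \frac{68}{55} \left(-91\right) = - \frac{6188}{55}$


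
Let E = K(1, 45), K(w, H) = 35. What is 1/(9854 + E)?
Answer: 1/9889 ≈ 0.00010112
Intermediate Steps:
E = 35
1/(9854 + E) = 1/(9854 + 35) = 1/9889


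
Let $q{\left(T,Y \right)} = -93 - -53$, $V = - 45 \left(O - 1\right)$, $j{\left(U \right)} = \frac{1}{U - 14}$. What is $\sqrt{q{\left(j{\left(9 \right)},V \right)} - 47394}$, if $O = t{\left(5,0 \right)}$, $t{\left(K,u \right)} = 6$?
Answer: $i \sqrt{47434} \approx 217.79 i$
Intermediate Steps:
$j{\left(U \right)} = \frac{1}{-14 + U}$
$O = 6$
$V = -225$ ($V = - 45 \left(6 - 1\right) = \left(-45\right) 5 = -225$)
$q{\left(T,Y \right)} = -40$ ($q{\left(T,Y \right)} = -93 + 53 = -40$)
$\sqrt{q{\left(j{\left(9 \right)},V \right)} - 47394} = \sqrt{-40 - 47394} = \sqrt{-47434} = i \sqrt{47434}$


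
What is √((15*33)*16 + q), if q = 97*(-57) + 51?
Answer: √2442 ≈ 49.417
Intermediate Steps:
q = -5478 (q = -5529 + 51 = -5478)
√((15*33)*16 + q) = √((15*33)*16 - 5478) = √(495*16 - 5478) = √(7920 - 5478) = √2442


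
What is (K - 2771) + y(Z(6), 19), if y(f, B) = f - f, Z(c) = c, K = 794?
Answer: -1977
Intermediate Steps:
y(f, B) = 0
(K - 2771) + y(Z(6), 19) = (794 - 2771) + 0 = -1977 + 0 = -1977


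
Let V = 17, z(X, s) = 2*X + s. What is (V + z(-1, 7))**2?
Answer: 484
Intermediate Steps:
z(X, s) = s + 2*X
(V + z(-1, 7))**2 = (17 + (7 + 2*(-1)))**2 = (17 + (7 - 2))**2 = (17 + 5)**2 = 22**2 = 484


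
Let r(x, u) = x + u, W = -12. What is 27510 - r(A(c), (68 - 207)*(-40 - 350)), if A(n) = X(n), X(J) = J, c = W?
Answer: -26688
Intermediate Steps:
c = -12
A(n) = n
r(x, u) = u + x
27510 - r(A(c), (68 - 207)*(-40 - 350)) = 27510 - ((68 - 207)*(-40 - 350) - 12) = 27510 - (-139*(-390) - 12) = 27510 - (54210 - 12) = 27510 - 1*54198 = 27510 - 54198 = -26688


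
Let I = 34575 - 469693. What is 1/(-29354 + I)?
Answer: -1/464472 ≈ -2.1530e-6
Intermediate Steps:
I = -435118
1/(-29354 + I) = 1/(-29354 - 435118) = 1/(-464472) = -1/464472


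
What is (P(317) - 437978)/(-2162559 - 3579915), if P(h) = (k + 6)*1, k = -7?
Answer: 145993/1914158 ≈ 0.076270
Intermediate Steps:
P(h) = -1 (P(h) = (-7 + 6)*1 = -1*1 = -1)
(P(317) - 437978)/(-2162559 - 3579915) = (-1 - 437978)/(-2162559 - 3579915) = -437979/(-5742474) = -437979*(-1/5742474) = 145993/1914158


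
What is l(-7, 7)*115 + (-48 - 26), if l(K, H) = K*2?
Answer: -1684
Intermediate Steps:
l(K, H) = 2*K
l(-7, 7)*115 + (-48 - 26) = (2*(-7))*115 + (-48 - 26) = -14*115 - 74 = -1610 - 74 = -1684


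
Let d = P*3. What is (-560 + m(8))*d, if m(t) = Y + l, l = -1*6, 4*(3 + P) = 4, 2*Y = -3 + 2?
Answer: 3399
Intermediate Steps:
Y = -1/2 (Y = (-3 + 2)/2 = (1/2)*(-1) = -1/2 ≈ -0.50000)
P = -2 (P = -3 + (1/4)*4 = -3 + 1 = -2)
l = -6
m(t) = -13/2 (m(t) = -1/2 - 6 = -13/2)
d = -6 (d = -2*3 = -6)
(-560 + m(8))*d = (-560 - 13/2)*(-6) = -1133/2*(-6) = 3399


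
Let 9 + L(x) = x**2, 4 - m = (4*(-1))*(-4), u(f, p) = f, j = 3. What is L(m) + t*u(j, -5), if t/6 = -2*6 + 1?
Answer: -63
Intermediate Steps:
t = -66 (t = 6*(-2*6 + 1) = 6*(-12 + 1) = 6*(-11) = -66)
m = -12 (m = 4 - 4*(-1)*(-4) = 4 - (-4)*(-4) = 4 - 1*16 = 4 - 16 = -12)
L(x) = -9 + x**2
L(m) + t*u(j, -5) = (-9 + (-12)**2) - 66*3 = (-9 + 144) - 198 = 135 - 198 = -63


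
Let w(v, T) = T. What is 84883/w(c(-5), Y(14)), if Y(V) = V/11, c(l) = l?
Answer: 933713/14 ≈ 66694.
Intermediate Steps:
Y(V) = V/11 (Y(V) = V*(1/11) = V/11)
84883/w(c(-5), Y(14)) = 84883/(((1/11)*14)) = 84883/(14/11) = 84883*(11/14) = 933713/14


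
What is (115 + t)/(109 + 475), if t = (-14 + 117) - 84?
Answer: 67/292 ≈ 0.22945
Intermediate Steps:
t = 19 (t = 103 - 84 = 19)
(115 + t)/(109 + 475) = (115 + 19)/(109 + 475) = 134/584 = 134*(1/584) = 67/292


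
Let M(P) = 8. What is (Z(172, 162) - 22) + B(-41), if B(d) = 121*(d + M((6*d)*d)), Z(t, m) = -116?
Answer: -4131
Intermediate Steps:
B(d) = 968 + 121*d (B(d) = 121*(d + 8) = 121*(8 + d) = 968 + 121*d)
(Z(172, 162) - 22) + B(-41) = (-116 - 22) + (968 + 121*(-41)) = -138 + (968 - 4961) = -138 - 3993 = -4131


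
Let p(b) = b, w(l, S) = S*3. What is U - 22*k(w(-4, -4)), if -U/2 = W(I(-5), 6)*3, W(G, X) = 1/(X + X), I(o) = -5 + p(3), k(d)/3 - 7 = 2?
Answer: -1189/2 ≈ -594.50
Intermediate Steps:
w(l, S) = 3*S
k(d) = 27 (k(d) = 21 + 3*2 = 21 + 6 = 27)
I(o) = -2 (I(o) = -5 + 3 = -2)
W(G, X) = 1/(2*X)
U = -½ (U = -2*(½)/6*3 = -2*(½)*(⅙)*3 = -3/6 = -2*¼ = -½ ≈ -0.50000)
U - 22*k(w(-4, -4)) = -½ - 22*27 = -½ - 594 = -1189/2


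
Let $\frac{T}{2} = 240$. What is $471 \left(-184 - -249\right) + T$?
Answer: $31095$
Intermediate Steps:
$T = 480$ ($T = 2 \cdot 240 = 480$)
$471 \left(-184 - -249\right) + T = 471 \left(-184 - -249\right) + 480 = 471 \left(-184 + 249\right) + 480 = 471 \cdot 65 + 480 = 30615 + 480 = 31095$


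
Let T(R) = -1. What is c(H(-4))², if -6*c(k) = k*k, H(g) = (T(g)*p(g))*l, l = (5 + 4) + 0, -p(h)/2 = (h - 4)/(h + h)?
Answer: 2916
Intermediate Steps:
p(h) = -(-4 + h)/h (p(h) = -2*(h - 4)/(h + h) = -2*(-4 + h)/(2*h) = -2*(-4 + h)*1/(2*h) = -(-4 + h)/h)
l = 9 (l = 9 + 0 = 9)
H(g) = -9*(4 - g)/g (H(g) = -(4 - g)/g*9 = -9*(4 - g)/g)
c(k) = -k²/6 (c(k) = -k*k/6 = -k²/6)
c(H(-4))² = (-(9 - 36/(-4))²/6)² = (-(9 - 36*(-¼))²/6)² = (-(9 + 9)²/6)² = (-⅙*18²)² = (-⅙*324)² = (-54)² = 2916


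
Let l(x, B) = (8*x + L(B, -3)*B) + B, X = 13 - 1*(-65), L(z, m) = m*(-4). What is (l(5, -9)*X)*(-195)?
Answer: 1171170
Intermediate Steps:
L(z, m) = -4*m
X = 78 (X = 13 + 65 = 78)
l(x, B) = 8*x + 13*B (l(x, B) = (8*x + (-4*(-3))*B) + B = (8*x + 12*B) + B = 8*x + 13*B)
(l(5, -9)*X)*(-195) = ((8*5 + 13*(-9))*78)*(-195) = ((40 - 117)*78)*(-195) = -77*78*(-195) = -6006*(-195) = 1171170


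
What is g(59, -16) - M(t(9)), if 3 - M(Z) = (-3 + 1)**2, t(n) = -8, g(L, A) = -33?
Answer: -32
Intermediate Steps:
M(Z) = -1 (M(Z) = 3 - (-3 + 1)**2 = 3 - 1*(-2)**2 = 3 - 1*4 = 3 - 4 = -1)
g(59, -16) - M(t(9)) = -33 - 1*(-1) = -33 + 1 = -32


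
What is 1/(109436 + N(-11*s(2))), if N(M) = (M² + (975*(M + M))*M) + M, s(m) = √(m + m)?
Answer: 1/1053698 ≈ 9.4904e-7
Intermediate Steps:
s(m) = √2*√m (s(m) = √(2*m) = √2*√m)
N(M) = M + 1951*M² (N(M) = (M² + (975*(2*M))*M) + M = (M² + (1950*M)*M) + M = (M² + 1950*M²) + M = 1951*M² + M = M + 1951*M²)
1/(109436 + N(-11*s(2))) = 1/(109436 + (-11*√2*√2)*(1 + 1951*(-11*√2*√2))) = 1/(109436 + (-11*2)*(1 + 1951*(-11*2))) = 1/(109436 - 22*(1 + 1951*(-22))) = 1/(109436 - 22*(1 - 42922)) = 1/(109436 - 22*(-42921)) = 1/(109436 + 944262) = 1/1053698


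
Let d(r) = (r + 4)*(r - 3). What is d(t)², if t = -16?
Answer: 51984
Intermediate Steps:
d(r) = (-3 + r)*(4 + r) (d(r) = (4 + r)*(-3 + r) = (-3 + r)*(4 + r))
d(t)² = (-12 - 16 + (-16)²)² = (-12 - 16 + 256)² = 228² = 51984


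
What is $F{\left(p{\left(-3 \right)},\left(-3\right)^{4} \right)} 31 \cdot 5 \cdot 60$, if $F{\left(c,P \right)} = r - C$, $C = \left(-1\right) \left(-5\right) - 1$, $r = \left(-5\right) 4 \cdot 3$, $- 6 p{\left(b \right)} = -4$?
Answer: $-595200$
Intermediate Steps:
$p{\left(b \right)} = \frac{2}{3}$ ($p{\left(b \right)} = \left(- \frac{1}{6}\right) \left(-4\right) = \frac{2}{3}$)
$r = -60$ ($r = \left(-20\right) 3 = -60$)
$C = 4$ ($C = 5 - 1 = 4$)
$F{\left(c,P \right)} = -64$ ($F{\left(c,P \right)} = -60 - 4 = -64$)
$F{\left(p{\left(-3 \right)},\left(-3\right)^{4} \right)} 31 \cdot 5 \cdot 60 = - 64 \cdot 31 \cdot 5 \cdot 60 = \left(-64\right) 155 \cdot 60 = \left(-9920\right) 60 = -595200$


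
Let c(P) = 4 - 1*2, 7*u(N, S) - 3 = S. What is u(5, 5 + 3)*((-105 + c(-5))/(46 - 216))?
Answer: 1133/1190 ≈ 0.95210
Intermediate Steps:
u(N, S) = 3/7 + S/7
c(P) = 2 (c(P) = 4 - 2 = 2)
u(5, 5 + 3)*((-105 + c(-5))/(46 - 216)) = (3/7 + (5 + 3)/7)*((-105 + 2)/(46 - 216)) = (3/7 + (⅐)*8)*(-103/(-170)) = (3/7 + 8/7)*(-103*(-1/170)) = (11/7)*(103/170) = 1133/1190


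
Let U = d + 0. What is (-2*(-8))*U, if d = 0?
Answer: 0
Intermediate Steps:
U = 0 (U = 0 + 0 = 0)
(-2*(-8))*U = -2*(-8)*0 = 16*0 = 0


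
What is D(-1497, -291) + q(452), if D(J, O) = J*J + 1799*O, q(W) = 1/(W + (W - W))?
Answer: 776310001/452 ≈ 1.7175e+6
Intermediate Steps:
q(W) = 1/W (q(W) = 1/(W + 0) = 1/W)
D(J, O) = J² + 1799*O
D(-1497, -291) + q(452) = ((-1497)² + 1799*(-291)) + 1/452 = (2241009 - 523509) + 1/452 = 1717500 + 1/452 = 776310001/452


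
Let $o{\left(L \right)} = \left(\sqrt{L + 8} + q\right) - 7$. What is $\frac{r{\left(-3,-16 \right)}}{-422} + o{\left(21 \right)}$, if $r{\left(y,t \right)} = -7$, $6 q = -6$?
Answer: $- \frac{3369}{422} + \sqrt{29} \approx -2.5982$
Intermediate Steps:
$q = -1$ ($q = \frac{1}{6} \left(-6\right) = -1$)
$o{\left(L \right)} = -8 + \sqrt{8 + L}$ ($o{\left(L \right)} = \left(\sqrt{L + 8} - 1\right) - 7 = \left(\sqrt{8 + L} - 1\right) - 7 = \left(-1 + \sqrt{8 + L}\right) - 7 = -8 + \sqrt{8 + L}$)
$\frac{r{\left(-3,-16 \right)}}{-422} + o{\left(21 \right)} = - \frac{7}{-422} - \left(8 - \sqrt{8 + 21}\right) = \left(-7\right) \left(- \frac{1}{422}\right) - \left(8 - \sqrt{29}\right) = \frac{7}{422} - \left(8 - \sqrt{29}\right) = - \frac{3369}{422} + \sqrt{29}$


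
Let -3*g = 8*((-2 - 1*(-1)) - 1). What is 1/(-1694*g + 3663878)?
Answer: 3/10964530 ≈ 2.7361e-7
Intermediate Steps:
g = 16/3 (g = -8*((-2 - 1*(-1)) - 1)/3 = -8*((-2 + 1) - 1)/3 = -8*(-1 - 1)/3 = -8*(-2)/3 = -⅓*(-16) = 16/3 ≈ 5.3333)
1/(-1694*g + 3663878) = 1/(-1694*16/3 + 3663878) = 1/(-27104/3 + 3663878) = 1/(10964530/3) = 3/10964530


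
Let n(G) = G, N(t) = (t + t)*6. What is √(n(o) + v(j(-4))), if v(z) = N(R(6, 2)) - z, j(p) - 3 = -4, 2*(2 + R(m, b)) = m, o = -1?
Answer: 2*√3 ≈ 3.4641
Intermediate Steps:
R(m, b) = -2 + m/2
N(t) = 12*t (N(t) = (2*t)*6 = 12*t)
j(p) = -1 (j(p) = 3 - 4 = -1)
v(z) = 12 - z (v(z) = 12*(-2 + (½)*6) - z = 12*(-2 + 3) - z = 12*1 - z = 12 - z)
√(n(o) + v(j(-4))) = √(-1 + (12 - 1*(-1))) = √(-1 + (12 + 1)) = √(-1 + 13) = √12 = 2*√3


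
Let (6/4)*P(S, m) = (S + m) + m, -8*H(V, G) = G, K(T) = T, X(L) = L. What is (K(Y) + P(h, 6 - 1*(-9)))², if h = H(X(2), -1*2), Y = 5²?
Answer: 73441/36 ≈ 2040.0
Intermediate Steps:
Y = 25
H(V, G) = -G/8
h = ¼ (h = -(-1)*2/8 = -⅛*(-2) = ¼ ≈ 0.25000)
P(S, m) = 2*S/3 + 4*m/3 (P(S, m) = 2*((S + m) + m)/3 = 2*(S + 2*m)/3 = 2*S/3 + 4*m/3)
(K(Y) + P(h, 6 - 1*(-9)))² = (25 + ((⅔)*(¼) + 4*(6 - 1*(-9))/3))² = (25 + (⅙ + 4*(6 + 9)/3))² = (25 + (⅙ + (4/3)*15))² = (25 + (⅙ + 20))² = (25 + 121/6)² = (271/6)² = 73441/36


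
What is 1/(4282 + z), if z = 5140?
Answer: 1/9422 ≈ 0.00010613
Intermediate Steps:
1/(4282 + z) = 1/(4282 + 5140) = 1/9422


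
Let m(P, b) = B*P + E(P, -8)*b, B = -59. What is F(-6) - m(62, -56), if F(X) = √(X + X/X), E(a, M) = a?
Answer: 7130 + I*√5 ≈ 7130.0 + 2.2361*I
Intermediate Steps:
F(X) = √(1 + X) (F(X) = √(X + 1) = √(1 + X))
m(P, b) = -59*P + P*b
F(-6) - m(62, -56) = √(1 - 6) - 62*(-59 - 56) = √(-5) - 62*(-115) = I*√5 - 1*(-7130) = I*√5 + 7130 = 7130 + I*√5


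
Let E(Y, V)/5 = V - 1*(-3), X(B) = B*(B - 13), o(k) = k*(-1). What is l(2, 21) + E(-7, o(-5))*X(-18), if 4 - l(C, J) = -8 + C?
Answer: 22330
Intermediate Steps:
l(C, J) = 12 - C (l(C, J) = 4 - (-8 + C) = 4 + (8 - C) = 12 - C)
o(k) = -k
X(B) = B*(-13 + B)
E(Y, V) = 15 + 5*V (E(Y, V) = 5*(V - 1*(-3)) = 5*(V + 3) = 5*(3 + V) = 15 + 5*V)
l(2, 21) + E(-7, o(-5))*X(-18) = (12 - 1*2) + (15 + 5*(-1*(-5)))*(-18*(-13 - 18)) = (12 - 2) + (15 + 5*5)*(-18*(-31)) = 10 + (15 + 25)*558 = 10 + 40*558 = 10 + 22320 = 22330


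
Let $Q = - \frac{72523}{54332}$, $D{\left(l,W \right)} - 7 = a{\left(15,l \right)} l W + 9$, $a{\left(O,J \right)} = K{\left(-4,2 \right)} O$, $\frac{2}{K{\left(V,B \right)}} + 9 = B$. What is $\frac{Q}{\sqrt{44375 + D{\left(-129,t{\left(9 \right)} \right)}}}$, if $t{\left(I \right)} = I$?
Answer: $- \frac{72523 \sqrt{2418969}}{18775346244} \approx -0.0060076$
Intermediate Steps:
$K{\left(V,B \right)} = \frac{2}{-9 + B}$
$a{\left(O,J \right)} = - \frac{2 O}{7}$ ($a{\left(O,J \right)} = \frac{2}{-9 + 2} O = \frac{2}{-7} O = 2 \left(- \frac{1}{7}\right) O = - \frac{2 O}{7}$)
$D{\left(l,W \right)} = 16 - \frac{30 W l}{7}$ ($D{\left(l,W \right)} = 7 + \left(\left(- \frac{2}{7}\right) 15 l W + 9\right) = 7 + \left(- \frac{30 l}{7} W + 9\right) = 7 - \left(-9 + \frac{30 W l}{7}\right) = 16 - \frac{30 W l}{7}$)
$Q = - \frac{72523}{54332}$ ($Q = \left(-72523\right) \frac{1}{54332} = - \frac{72523}{54332} \approx -1.3348$)
$\frac{Q}{\sqrt{44375 + D{\left(-129,t{\left(9 \right)} \right)}}} = - \frac{72523}{54332 \sqrt{44375 - \left(-16 + \frac{270}{7} \left(-129\right)\right)}} = - \frac{72523}{54332 \sqrt{44375 + \left(16 + \frac{34830}{7}\right)}} = - \frac{72523}{54332 \sqrt{44375 + \frac{34942}{7}}} = - \frac{72523}{54332 \sqrt{\frac{345567}{7}}} = - \frac{72523}{54332 \frac{\sqrt{2418969}}{7}} = - \frac{72523 \frac{\sqrt{2418969}}{345567}}{54332} = - \frac{72523 \sqrt{2418969}}{18775346244}$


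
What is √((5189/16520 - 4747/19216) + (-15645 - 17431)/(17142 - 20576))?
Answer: √2813928485146594981655/17033086420 ≈ 3.1143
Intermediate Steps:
√((5189/16520 - 4747/19216) + (-15645 - 17431)/(17142 - 20576)) = √((5189*(1/16520) - 4747*1/19216) - 33076/(-3434)) = √((5189/16520 - 4747/19216) - 33076*(-1/3434)) = √(2661423/39681040 + 16538/1717) = √(660814702811/68132345680) = √2813928485146594981655/17033086420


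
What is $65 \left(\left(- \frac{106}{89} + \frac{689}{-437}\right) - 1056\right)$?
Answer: $- \frac{2676612315}{38893} \approx -68820.0$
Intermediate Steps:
$65 \left(\left(- \frac{106}{89} + \frac{689}{-437}\right) - 1056\right) = 65 \left(\left(\left(-106\right) \frac{1}{89} + 689 \left(- \frac{1}{437}\right)\right) - 1056\right) = 65 \left(\left(- \frac{106}{89} - \frac{689}{437}\right) - 1056\right) = 65 \left(- \frac{107643}{38893} - 1056\right) = 65 \left(- \frac{41178651}{38893}\right) = - \frac{2676612315}{38893}$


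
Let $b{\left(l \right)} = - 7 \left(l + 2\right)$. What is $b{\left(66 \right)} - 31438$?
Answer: $-31914$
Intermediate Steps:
$b{\left(l \right)} = -14 - 7 l$ ($b{\left(l \right)} = - 7 \left(2 + l\right) = -14 - 7 l$)
$b{\left(66 \right)} - 31438 = \left(-14 - 462\right) - 31438 = -476 - 31438 = -31914$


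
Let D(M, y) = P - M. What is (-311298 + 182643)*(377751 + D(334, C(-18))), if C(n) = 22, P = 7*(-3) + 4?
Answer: -48554397000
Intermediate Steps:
P = -17 (P = -21 + 4 = -17)
D(M, y) = -17 - M
(-311298 + 182643)*(377751 + D(334, C(-18))) = (-311298 + 182643)*(377751 + (-17 - 1*334)) = -128655*(377751 + (-17 - 334)) = -128655*(377751 - 351) = -128655*377400 = -48554397000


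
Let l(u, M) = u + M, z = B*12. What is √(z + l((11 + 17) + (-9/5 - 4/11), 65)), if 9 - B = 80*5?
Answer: 2*I*√3479630/55 ≈ 67.832*I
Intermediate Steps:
B = -391 (B = 9 - 80*5 = 9 - 1*400 = 9 - 400 = -391)
z = -4692 (z = -391*12 = -4692)
l(u, M) = M + u
√(z + l((11 + 17) + (-9/5 - 4/11), 65)) = √(-4692 + (65 + ((11 + 17) + (-9/5 - 4/11)))) = √(-4692 + (65 + (28 + (-9*⅕ - 4*1/11)))) = √(-4692 + (65 + (28 + (-9/5 - 4/11)))) = √(-4692 + (65 + (28 - 119/55))) = √(-4692 + (65 + 1421/55)) = √(-4692 + 4996/55) = √(-253064/55) = 2*I*√3479630/55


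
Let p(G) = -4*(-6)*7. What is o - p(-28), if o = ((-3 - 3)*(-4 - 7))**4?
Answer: 18974568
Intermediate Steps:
o = 18974736 (o = (-6*(-11))**4 = 66**4 = 18974736)
p(G) = 168 (p(G) = 24*7 = 168)
o - p(-28) = 18974736 - 1*168 = 18974736 - 168 = 18974568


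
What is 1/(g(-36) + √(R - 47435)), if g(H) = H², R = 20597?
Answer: 24/31601 - I*√2982/568818 ≈ 0.00075947 - 9.6002e-5*I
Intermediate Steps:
1/(g(-36) + √(R - 47435)) = 1/((-36)² + √(20597 - 47435)) = 1/(1296 + √(-26838)) = 1/(1296 + 3*I*√2982)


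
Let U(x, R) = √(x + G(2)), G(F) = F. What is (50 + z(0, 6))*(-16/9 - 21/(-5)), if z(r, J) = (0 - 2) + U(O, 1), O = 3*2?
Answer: 1744/15 + 218*√2/45 ≈ 123.12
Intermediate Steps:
O = 6
U(x, R) = √(2 + x) (U(x, R) = √(x + 2) = √(2 + x))
z(r, J) = -2 + 2*√2 (z(r, J) = (0 - 2) + √(2 + 6) = -2 + √8 = -2 + 2*√2)
(50 + z(0, 6))*(-16/9 - 21/(-5)) = (50 + (-2 + 2*√2))*(-16/9 - 21/(-5)) = (48 + 2*√2)*(-16*⅑ - 21*(-⅕)) = (48 + 2*√2)*(-16/9 + 21/5) = (48 + 2*√2)*(109/45) = 1744/15 + 218*√2/45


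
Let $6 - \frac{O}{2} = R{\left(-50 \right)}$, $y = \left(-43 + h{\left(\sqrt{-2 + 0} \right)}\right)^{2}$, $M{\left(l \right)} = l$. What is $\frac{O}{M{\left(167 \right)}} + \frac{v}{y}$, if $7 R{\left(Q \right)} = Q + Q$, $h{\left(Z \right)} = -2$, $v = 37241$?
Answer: $\frac{44109829}{2367225} \approx 18.634$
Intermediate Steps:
$y = 2025$ ($y = \left(-43 - 2\right)^{2} = \left(-45\right)^{2} = 2025$)
$R{\left(Q \right)} = \frac{2 Q}{7}$ ($R{\left(Q \right)} = \frac{Q + Q}{7} = \frac{2 Q}{7}$)
$O = \frac{284}{7}$ ($O = 12 - 2 \cdot \frac{2}{7} \left(-50\right) = 12 - - \frac{200}{7} = 12 + \frac{200}{7} = \frac{284}{7} \approx 40.571$)
$\frac{O}{M{\left(167 \right)}} + \frac{v}{y} = \frac{284}{7 \cdot 167} + \frac{37241}{2025} = \frac{284}{7} \cdot \frac{1}{167} + 37241 \cdot \frac{1}{2025} = \frac{284}{1169} + \frac{37241}{2025} = \frac{44109829}{2367225}$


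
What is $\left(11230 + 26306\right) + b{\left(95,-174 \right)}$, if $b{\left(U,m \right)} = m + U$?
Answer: $37457$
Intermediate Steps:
$b{\left(U,m \right)} = U + m$
$\left(11230 + 26306\right) + b{\left(95,-174 \right)} = \left(11230 + 26306\right) + \left(95 - 174\right) = 37536 - 79 = 37457$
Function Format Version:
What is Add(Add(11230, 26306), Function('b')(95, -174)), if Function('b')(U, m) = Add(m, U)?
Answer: 37457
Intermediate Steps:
Function('b')(U, m) = Add(U, m)
Add(Add(11230, 26306), Function('b')(95, -174)) = Add(Add(11230, 26306), Add(95, -174)) = Add(37536, -79) = 37457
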